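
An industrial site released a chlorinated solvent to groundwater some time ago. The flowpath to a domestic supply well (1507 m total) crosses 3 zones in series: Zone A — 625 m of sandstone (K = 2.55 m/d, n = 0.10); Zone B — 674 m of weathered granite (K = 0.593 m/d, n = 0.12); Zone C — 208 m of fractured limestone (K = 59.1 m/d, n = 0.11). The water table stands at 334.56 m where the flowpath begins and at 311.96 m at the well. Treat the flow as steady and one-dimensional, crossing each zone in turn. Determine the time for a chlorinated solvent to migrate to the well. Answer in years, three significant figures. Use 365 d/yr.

Total head drop ΔH = 334.56 − 311.96 = 22.60 m
Continuity: the same q passes through each zone, so ΔH = q·Σ(L_j/K_j) — the zones act as resistances in series.
Σ(L/K) = 625/2.55 + 674/0.593 + 208/59.1 = 245.1 + 1137 + 3.519 = 1385 d
q = ΔH / Σ(L/K) = 22.60 / 1385 = 0.01632 m/d (same in every zone)
Zone A: v = q/n = 0.01632/0.10 = 0.1632 m/d → t_A = 625/0.1632 = 3831 d
Zone B: v = q/n = 0.01632/0.12 = 0.1360 m/d → t_B = 674/0.1360 = 4957 d
Zone C: v = q/n = 0.01632/0.11 = 0.1483 m/d → t_C = 208/0.1483 = 1402 d
Total t = 3831 + 4957 + 1402 = 10190 d
   = 10190 / 365 = 27.9 yr

27.9 years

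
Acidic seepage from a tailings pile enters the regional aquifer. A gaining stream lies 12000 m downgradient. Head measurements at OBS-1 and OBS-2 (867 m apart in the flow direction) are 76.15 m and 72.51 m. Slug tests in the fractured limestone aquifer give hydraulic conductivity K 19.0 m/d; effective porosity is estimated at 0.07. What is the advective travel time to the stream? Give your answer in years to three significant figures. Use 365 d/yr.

28.9 years

Hydraulic gradient i = (76.15 − 72.51) / 867 = 3.64 / 867 = 0.004198
q = Ki = 19.0 × 0.004198 = 0.07977 m/d
v = Ki/n = 19.0·0.004198/0.07 = 1.140 m/d
t = L / v = 12000 / 1.140 = 10530 d
   = 10530 / 365 = 28.9 yr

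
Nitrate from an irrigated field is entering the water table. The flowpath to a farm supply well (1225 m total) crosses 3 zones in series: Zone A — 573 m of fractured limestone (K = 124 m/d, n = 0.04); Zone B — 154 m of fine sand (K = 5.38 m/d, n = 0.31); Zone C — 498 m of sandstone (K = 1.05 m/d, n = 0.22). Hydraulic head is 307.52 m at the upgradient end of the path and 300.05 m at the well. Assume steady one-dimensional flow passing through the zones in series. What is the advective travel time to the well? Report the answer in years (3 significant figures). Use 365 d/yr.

33.5 years

Total head drop ΔH = 307.52 − 300.05 = 7.47 m
Steady 1-D flow in series ⇒ the Darcy flux q is identical in every zone and the zone head losses add (resistances L/K in series).
Σ(L/K) = 573/124 + 154/5.38 + 498/1.05 = 4.621 + 28.62 + 474.3 = 507.5 d
q = ΔH / Σ(L/K) = 7.47 / 507.5 = 0.01472 m/d (same in every zone)
Zone A: v = q/n = 0.01472/0.04 = 0.3680 m/d → t_A = 573/0.3680 = 1557 d
Zone B: v = q/n = 0.01472/0.31 = 0.04748 m/d → t_B = 154/0.04748 = 3244 d
Zone C: v = q/n = 0.01472/0.22 = 0.06690 m/d → t_C = 498/0.06690 = 7444 d
Total t = 1557 + 3244 + 7444 = 12240 d
   = 12240 / 365 = 33.5 yr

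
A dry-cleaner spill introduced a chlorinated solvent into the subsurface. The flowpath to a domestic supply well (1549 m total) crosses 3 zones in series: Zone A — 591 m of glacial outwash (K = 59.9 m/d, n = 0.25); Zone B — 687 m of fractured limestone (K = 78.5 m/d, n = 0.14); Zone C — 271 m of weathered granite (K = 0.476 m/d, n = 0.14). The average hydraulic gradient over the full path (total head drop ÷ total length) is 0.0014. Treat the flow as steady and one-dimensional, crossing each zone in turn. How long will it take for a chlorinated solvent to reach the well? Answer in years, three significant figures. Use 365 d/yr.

209 years

Continuity: the same q passes through each zone, so ΔH = q·Σ(L_j/K_j) — the zones act as resistances in series.
Σ(L/K) = 591/59.9 + 687/78.5 + 271/0.476 = 9.866 + 8.752 + 569.3 = 587.9 d
K_eq = L_total / Σ(L/K) = 1549 / 587.9 = 2.635 m/d
q = K_eq · i = 2.635 × 0.0014 = 0.003688 m/d (same in every zone)
Zone A: v = q/n = 0.003688/0.25 = 0.01475 m/d → t_A = 591/0.01475 = 40060 d
Zone B: v = q/n = 0.003688/0.14 = 0.02635 m/d → t_B = 687/0.02635 = 26080 d
Zone C: v = q/n = 0.003688/0.14 = 0.02635 m/d → t_C = 271/0.02635 = 10290 d
Total t = 40060 + 26080 + 10290 = 76420 d
   = 76420 / 365 = 209 yr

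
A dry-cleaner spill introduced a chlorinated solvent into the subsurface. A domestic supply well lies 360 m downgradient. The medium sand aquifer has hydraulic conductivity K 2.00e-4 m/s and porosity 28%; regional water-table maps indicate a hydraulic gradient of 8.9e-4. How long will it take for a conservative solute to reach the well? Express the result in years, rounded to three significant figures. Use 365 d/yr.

18.0 years

K = 2.00e-4 m/s × 86400 s/d = 17.28 m/d
q = Ki = 17.28 × 8.9e-4 = 0.01538 m/d
v_s = q/n_e = 0.01538/0.28 = 0.05493 m/d
t = L / v = 360 / 0.05493 = 6554 d
   = 6554 / 365 = 18.0 yr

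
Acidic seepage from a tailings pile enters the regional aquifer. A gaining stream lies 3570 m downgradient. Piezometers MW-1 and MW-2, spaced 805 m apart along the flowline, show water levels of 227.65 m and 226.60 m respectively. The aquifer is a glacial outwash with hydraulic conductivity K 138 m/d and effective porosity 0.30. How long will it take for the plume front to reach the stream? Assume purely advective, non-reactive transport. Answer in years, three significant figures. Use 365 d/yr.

Hydraulic gradient i = (227.65 − 226.60) / 805 = 1.05 / 805 = 0.001304
q = Ki = 138 × 0.001304 = 0.1800 m/d
Seepage velocity v = q / n = 0.1800 / 0.30 = 0.6000 m/d
t = L / v = 3570 / 0.6000 = 5950 d
   = 5950 / 365 = 16.3 yr

16.3 years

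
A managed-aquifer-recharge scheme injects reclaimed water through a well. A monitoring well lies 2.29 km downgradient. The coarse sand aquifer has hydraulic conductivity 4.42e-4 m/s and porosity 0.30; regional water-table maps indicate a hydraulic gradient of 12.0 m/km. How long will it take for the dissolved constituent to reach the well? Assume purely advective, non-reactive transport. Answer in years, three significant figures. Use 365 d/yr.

4.11 years

K = 4.42e-4 m/s × 86400 s/d = 38.19 m/d
q = Ki = 38.19 × 0.012 = 0.4583 m/d
v = Ki/n = 38.19·0.012/0.30 = 1.528 m/d
L = 2.29 km = 2290 m
t = L / v = 2290 / 1.528 = 1499 d
   = 1499 / 365 = 4.11 yr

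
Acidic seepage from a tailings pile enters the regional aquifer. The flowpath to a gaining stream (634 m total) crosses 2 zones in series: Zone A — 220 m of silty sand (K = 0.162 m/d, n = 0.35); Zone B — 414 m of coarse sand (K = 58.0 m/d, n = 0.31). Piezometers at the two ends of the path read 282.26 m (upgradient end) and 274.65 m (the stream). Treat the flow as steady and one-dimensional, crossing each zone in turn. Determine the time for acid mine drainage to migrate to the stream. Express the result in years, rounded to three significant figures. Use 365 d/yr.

Total head drop ΔH = 282.26 − 274.65 = 7.61 m
Continuity: the same q passes through each zone, so ΔH = q·Σ(L_j/K_j) — the zones act as resistances in series.
Σ(L/K) = 220/0.162 + 414/58.0 = 1358 + 7.138 = 1365 d
q = ΔH / Σ(L/K) = 7.61 / 1365 = 0.005574 m/d (same in every zone)
Zone A: v = q/n = 0.005574/0.35 = 0.01593 m/d → t_A = 220/0.01593 = 13810 d
Zone B: v = q/n = 0.005574/0.31 = 0.01798 m/d → t_B = 414/0.01798 = 23020 d
Total t = 13810 + 23020 = 36840 d
   = 36840 / 365 = 101 yr

101 years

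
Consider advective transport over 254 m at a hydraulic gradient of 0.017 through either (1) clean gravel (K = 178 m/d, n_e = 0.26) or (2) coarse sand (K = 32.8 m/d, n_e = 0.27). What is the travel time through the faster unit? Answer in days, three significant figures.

Unit 1 (clean gravel): v = 178×0.017/0.26 = 11.64 m/d, t = 254/11.64 = 21.82 d
Unit 2 (coarse sand): v = 32.8×0.017/0.27 = 2.065 m/d, t = 254/2.065 = 123.0 d
Faster unit: t = 21.8 d

21.8 days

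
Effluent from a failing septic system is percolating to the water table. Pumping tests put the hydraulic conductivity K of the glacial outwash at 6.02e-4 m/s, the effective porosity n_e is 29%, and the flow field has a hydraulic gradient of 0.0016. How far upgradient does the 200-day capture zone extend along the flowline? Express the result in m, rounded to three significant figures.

57.4 m

K = 6.02e-4 m/s × 86400 s/d = 52.01 m/d
q = Ki = 52.01 × 0.0016 = 0.08322 m/d
Average linear velocity = 0.08322 / 0.29 = 0.2870 m/d
L = v × T = 0.2870 × 200 = 57.39 m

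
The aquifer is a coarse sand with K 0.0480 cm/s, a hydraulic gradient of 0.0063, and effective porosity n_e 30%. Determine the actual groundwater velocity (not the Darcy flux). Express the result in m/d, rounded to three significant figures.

0.871 m/d

K = 0.0480 cm/s × 864 = 41.47 m/d
Darcy flux q = K·i = 41.47 × 0.0063 = 0.2613 m/d
v_s = q/n_e = 0.2613/0.30 = 0.8709 m/d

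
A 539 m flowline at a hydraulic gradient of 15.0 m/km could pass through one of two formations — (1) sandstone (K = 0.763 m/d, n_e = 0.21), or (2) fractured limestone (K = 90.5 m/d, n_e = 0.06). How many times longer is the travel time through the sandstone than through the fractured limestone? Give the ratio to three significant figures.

Unit 1 (sandstone): v = 0.763×0.015/0.21 = 0.05450 m/d, t = 539/0.05450 = 9890 d
Unit 2 (fractured limestone): v = 90.5×0.015/0.06 = 22.63 m/d, t = 539/22.63 = 23.82 d
t(sandstone) / t(fractured limestone) = 9890/23.82 = 415

415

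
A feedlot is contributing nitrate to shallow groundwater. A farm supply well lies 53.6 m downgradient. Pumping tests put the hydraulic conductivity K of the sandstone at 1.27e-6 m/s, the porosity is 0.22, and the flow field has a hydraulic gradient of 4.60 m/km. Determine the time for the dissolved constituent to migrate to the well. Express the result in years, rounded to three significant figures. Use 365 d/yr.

64.0 years

K = 1.27e-6 m/s × 86400 s/d = 0.1097 m/d
q = Ki = 0.1097 × 0.0046 = 5.047e-4 m/d
Seepage velocity v = q / n = 5.047e-4 / 0.22 = 0.002294 m/d
t = L / v = 53.6 / 0.002294 = 23360 d
   = 23360 / 365 = 64.0 yr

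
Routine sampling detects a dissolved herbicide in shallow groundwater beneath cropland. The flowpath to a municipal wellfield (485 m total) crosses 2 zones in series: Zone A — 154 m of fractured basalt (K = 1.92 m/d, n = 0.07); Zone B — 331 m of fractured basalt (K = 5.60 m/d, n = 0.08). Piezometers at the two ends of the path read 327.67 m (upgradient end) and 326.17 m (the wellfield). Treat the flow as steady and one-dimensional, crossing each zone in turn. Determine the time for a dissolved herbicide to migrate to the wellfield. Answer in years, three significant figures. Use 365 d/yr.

9.48 years

Total head drop ΔH = 327.67 − 326.17 = 1.50 m
Continuity: the same q passes through each zone, so ΔH = q·Σ(L_j/K_j) — the zones act as resistances in series.
Σ(L/K) = 154/1.92 + 331/5.60 = 80.21 + 59.11 = 139.3 d
q = ΔH / Σ(L/K) = 1.50 / 139.3 = 0.01077 m/d (same in every zone)
Zone A: v = q/n = 0.01077/0.07 = 0.1538 m/d → t_A = 154/0.1538 = 1001 d
Zone B: v = q/n = 0.01077/0.08 = 0.1346 m/d → t_B = 331/0.1346 = 2459 d
Total t = 1001 + 2459 = 3461 d
   = 3461 / 365 = 9.48 yr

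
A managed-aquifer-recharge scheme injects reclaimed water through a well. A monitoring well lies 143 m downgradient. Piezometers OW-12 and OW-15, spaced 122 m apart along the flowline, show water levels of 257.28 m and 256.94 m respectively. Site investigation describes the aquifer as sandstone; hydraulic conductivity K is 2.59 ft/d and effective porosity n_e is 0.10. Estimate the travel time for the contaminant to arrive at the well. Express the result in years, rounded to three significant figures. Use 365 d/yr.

17.8 years

Hydraulic gradient i = (257.28 − 256.94) / 122 = 0.34 / 122 = 0.002787
K = 2.59 ft/d × 0.3048 = 0.7894 m/d
Specific discharge q = 0.7894 × 0.002787 = 0.002200 m/d
v_s = q/n_e = 0.002200/0.10 = 0.02200 m/d
t = L / v = 143 / 0.02200 = 6500 d
   = 6500 / 365 = 17.8 yr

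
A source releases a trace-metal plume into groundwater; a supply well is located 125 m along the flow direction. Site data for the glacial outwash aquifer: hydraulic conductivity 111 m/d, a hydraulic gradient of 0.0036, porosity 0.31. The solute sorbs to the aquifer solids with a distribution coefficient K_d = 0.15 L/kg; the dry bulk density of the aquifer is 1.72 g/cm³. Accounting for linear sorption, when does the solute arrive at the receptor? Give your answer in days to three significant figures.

178 days

q = Ki = 111 × 0.0036 = 0.3996 m/d
v_s = q/n_e = 0.3996/0.31 = 1.289 m/d
Retardation R = 1 + ρ_b·K_d/n = 1 + 1.72×0.15/0.31 = 1.832
Contaminant velocity v_c = v/R = 1.289/1.832 = 0.7035 m/d
t = L/v_c = 125/0.7035 = 177.7 d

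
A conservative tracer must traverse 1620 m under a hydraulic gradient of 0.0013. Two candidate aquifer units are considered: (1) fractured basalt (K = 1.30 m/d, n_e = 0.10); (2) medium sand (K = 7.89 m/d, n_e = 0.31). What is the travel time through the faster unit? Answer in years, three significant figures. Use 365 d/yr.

Unit 1 (fractured basalt): v = 1.30×0.0013/0.10 = 0.01690 m/d, t = 1620/0.01690 = 95860 d
Unit 2 (medium sand): v = 7.89×0.0013/0.31 = 0.03309 m/d, t = 1620/0.03309 = 48960 d
Faster: 48960 d / 365 = 134 yr

134 years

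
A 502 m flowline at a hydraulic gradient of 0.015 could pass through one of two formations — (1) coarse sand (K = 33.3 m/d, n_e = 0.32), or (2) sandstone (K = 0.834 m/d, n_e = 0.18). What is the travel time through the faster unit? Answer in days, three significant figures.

322 days

Unit 1 (coarse sand): v = 33.3×0.015/0.32 = 1.561 m/d, t = 502/1.561 = 321.6 d
Unit 2 (sandstone): v = 0.834×0.015/0.18 = 0.06950 m/d, t = 502/0.06950 = 7223 d
Faster unit: t = 322 d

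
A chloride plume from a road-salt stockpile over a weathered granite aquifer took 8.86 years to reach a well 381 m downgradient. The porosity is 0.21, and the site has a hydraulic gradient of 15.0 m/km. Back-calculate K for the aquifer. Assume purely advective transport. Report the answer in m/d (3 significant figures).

t = 8.86 years = 3234 d
v = L / t = 381 / 3234 = 0.1178 m/d
K = v · n / i = 0.1178 × 0.21 / 0.015 = 1.65 m/d

1.65 m/d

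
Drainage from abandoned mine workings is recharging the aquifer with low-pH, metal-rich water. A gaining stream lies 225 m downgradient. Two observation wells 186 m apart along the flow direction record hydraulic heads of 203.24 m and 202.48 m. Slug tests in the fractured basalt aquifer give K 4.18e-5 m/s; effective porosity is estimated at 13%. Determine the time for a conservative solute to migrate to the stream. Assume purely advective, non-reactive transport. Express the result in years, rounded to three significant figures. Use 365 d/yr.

Hydraulic gradient i = (203.24 − 202.48) / 186 = 0.76 / 186 = 0.004086
K = 4.18e-5 m/s × 86400 s/d = 3.612 m/d
Darcy flux q = K·i = 3.612 × 0.004086 = 0.01476 m/d
Seepage velocity v = q / n = 0.01476 / 0.13 = 0.1135 m/d
t = L / v = 225 / 0.1135 = 1982 d
   = 1982 / 365 = 5.43 yr

5.43 years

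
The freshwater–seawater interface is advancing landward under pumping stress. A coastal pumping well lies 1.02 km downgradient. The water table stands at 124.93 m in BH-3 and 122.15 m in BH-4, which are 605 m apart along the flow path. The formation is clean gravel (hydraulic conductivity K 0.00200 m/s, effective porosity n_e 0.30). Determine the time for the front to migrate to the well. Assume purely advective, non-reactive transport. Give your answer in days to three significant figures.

385 days

Hydraulic gradient i = (124.93 − 122.15) / 605 = 2.78 / 605 = 0.004595
K = 0.00200 m/s × 86400 s/d = 172.8 m/d
Darcy flux q = K·i = 172.8 × 0.004595 = 0.7940 m/d
v = Ki/n = 172.8·0.004595/0.30 = 2.647 m/d
L = 1.02 km = 1020 m
t = L / v = 1020 / 2.647 = 385.4 d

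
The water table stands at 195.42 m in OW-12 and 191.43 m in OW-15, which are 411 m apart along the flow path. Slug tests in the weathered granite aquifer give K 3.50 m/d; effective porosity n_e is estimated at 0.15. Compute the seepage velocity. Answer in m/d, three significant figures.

0.227 m/d

Hydraulic gradient i = (195.42 − 191.43) / 411 = 3.99 / 411 = 0.009708
q = Ki = 3.50 × 0.009708 = 0.03398 m/d
Seepage velocity v = q / n = 0.03398 / 0.15 = 0.2265 m/d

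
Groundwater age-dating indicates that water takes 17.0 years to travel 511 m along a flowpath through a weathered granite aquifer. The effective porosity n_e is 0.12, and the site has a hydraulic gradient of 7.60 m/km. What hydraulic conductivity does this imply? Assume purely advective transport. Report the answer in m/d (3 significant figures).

1.30 m/d

t = 17.0 years = 6205 d
v = L / t = 511 / 6205 = 0.08235 m/d
K = v · n / i = 0.08235 × 0.12 / 0.0076 = 1.30 m/d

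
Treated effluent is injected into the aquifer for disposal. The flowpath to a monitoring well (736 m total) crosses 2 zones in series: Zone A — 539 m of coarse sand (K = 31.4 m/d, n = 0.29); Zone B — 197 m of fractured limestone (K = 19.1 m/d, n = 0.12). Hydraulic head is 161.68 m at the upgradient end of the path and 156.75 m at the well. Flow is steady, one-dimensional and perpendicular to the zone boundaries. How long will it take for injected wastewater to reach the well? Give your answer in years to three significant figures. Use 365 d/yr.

Total head drop ΔH = 161.68 − 156.75 = 4.93 m
Steady 1-D flow in series ⇒ the Darcy flux q is identical in every zone and the zone head losses add (resistances L/K in series).
Σ(L/K) = 539/31.4 + 197/19.1 = 17.17 + 10.31 = 27.48 d
q = ΔH / Σ(L/K) = 4.93 / 27.48 = 0.1794 m/d (same in every zone)
Zone A: v = q/n = 0.1794/0.29 = 0.6186 m/d → t_A = 539/0.6186 = 871.3 d
Zone B: v = q/n = 0.1794/0.12 = 1.495 m/d → t_B = 197/1.495 = 131.8 d
Total t = 871.3 + 131.8 = 1003 d
   = 1003 / 365 = 2.75 yr

2.75 years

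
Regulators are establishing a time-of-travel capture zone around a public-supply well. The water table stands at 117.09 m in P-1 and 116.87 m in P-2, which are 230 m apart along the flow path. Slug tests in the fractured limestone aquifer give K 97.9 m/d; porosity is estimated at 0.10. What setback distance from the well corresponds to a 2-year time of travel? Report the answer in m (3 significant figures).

684 m

Hydraulic gradient i = (117.09 − 116.87) / 230 = 0.22 / 230 = 9.565e-4
Darcy flux q = K·i = 97.9 × 9.565e-4 = 0.09364 m/d
v_s = q/n_e = 0.09364/0.10 = 0.9364 m/d
T = 2 yr × 365 = 730 d
L = v × T = 0.9364 × 730 = 683.6 m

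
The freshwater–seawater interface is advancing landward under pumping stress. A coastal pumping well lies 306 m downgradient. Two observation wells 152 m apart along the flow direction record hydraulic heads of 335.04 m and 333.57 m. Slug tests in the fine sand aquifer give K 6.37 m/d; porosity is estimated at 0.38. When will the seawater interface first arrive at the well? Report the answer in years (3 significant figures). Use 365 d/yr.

Hydraulic gradient i = (335.04 − 333.57) / 152 = 1.47 / 152 = 0.009671
Specific discharge q = 6.37 × 0.009671 = 0.06160 m/d
v = Ki/n = 6.37·0.009671/0.38 = 0.1621 m/d
t = L / v = 306 / 0.1621 = 1888 d
   = 1888 / 365 = 5.17 yr

5.17 years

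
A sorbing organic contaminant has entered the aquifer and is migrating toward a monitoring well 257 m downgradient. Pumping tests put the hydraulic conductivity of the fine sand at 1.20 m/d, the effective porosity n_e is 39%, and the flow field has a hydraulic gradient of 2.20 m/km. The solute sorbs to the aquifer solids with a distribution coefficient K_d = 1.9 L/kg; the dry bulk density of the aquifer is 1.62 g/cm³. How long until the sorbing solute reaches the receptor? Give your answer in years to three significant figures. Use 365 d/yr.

Darcy flux q = K·i = 1.20 × 0.0022 = 0.002640 m/d
v = Ki/n = 1.20·0.0022/0.39 = 0.006769 m/d
Retardation R = 1 + ρ_b·K_d/n = 1 + 1.62×1.9/0.39 = 8.892
Contaminant velocity v_c = v/R = 0.006769/8.892 = 7.612e-4 m/d
t = L/v_c = 257/7.612e-4 = 337600 d
   = 337600/365 = 925 yr

925 years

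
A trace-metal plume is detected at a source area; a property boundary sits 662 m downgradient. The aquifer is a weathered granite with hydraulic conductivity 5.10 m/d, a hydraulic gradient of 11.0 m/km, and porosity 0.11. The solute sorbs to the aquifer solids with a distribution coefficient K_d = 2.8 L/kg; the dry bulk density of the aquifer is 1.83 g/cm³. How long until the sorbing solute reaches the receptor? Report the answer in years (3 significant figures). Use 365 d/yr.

Specific discharge q = 5.10 × 0.011 = 0.05610 m/d
v_s = q/n_e = 0.05610/0.11 = 0.5100 m/d
Retardation R = 1 + ρ_b·K_d/n = 1 + 1.83×2.8/0.11 = 47.58
Contaminant velocity v_c = v/R = 0.5100/47.58 = 0.01072 m/d
t = L/v_c = 662/0.01072 = 61760 d
   = 61760/365 = 169 yr

169 years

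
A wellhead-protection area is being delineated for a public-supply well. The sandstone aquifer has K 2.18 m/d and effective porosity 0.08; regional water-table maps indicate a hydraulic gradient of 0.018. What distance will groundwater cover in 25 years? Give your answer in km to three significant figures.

q = Ki = 2.18 × 0.018 = 0.03924 m/d
v = Ki/n = 2.18·0.018/0.08 = 0.4905 m/d
T = 25 yr × 365 = 9125 d
L = v × T = 0.4905 × 9125 = 4476 m
   = 4.48 km

4.48 km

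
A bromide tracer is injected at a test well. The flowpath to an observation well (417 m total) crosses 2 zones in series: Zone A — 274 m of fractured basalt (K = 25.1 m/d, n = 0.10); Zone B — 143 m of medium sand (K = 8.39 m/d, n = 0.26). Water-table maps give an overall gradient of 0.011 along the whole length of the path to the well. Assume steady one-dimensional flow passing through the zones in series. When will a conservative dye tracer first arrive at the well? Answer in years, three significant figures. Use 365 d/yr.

For zones in series the flux q is common to all zones; the equivalent conductivity is the harmonic (thickness-weighted) mean, K_eq = L_total / Σ(L_j/K_j).
Σ(L/K) = 274/25.1 + 143/8.39 = 10.92 + 17.04 = 27.96 d
K_eq = L_total / Σ(L/K) = 417 / 27.96 = 14.91 m/d
q = K_eq · i = 14.91 × 0.011 = 0.1641 m/d (same in every zone)
Zone A: v = q/n = 0.1641/0.10 = 1.641 m/d → t_A = 274/1.641 = 167.0 d
Zone B: v = q/n = 0.1641/0.26 = 0.6310 m/d → t_B = 143/0.6310 = 226.6 d
Total t = 167.0 + 226.6 = 393.7 d
   = 393.7 / 365 = 1.08 yr

1.08 years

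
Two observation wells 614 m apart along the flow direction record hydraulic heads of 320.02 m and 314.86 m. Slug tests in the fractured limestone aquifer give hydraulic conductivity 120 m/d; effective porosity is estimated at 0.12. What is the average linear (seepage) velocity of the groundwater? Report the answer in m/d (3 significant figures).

Hydraulic gradient i = (320.02 − 314.86) / 614 = 5.16 / 614 = 0.008404
Darcy flux q = K·i = 120 × 0.008404 = 1.008 m/d
v = Ki/n = 120·0.008404/0.12 = 8.404 m/d

8.40 m/d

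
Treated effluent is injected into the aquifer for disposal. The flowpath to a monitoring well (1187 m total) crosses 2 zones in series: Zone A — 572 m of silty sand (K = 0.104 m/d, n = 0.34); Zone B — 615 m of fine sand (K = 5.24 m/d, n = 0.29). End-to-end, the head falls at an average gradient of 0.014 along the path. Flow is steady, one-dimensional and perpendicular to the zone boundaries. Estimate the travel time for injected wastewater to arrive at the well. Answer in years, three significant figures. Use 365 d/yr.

Continuity: the same q passes through each zone, so ΔH = q·Σ(L_j/K_j) — the zones act as resistances in series.
Σ(L/K) = 572/0.104 + 615/5.24 = 5500 + 117.4 = 5617 d
K_eq = L_total / Σ(L/K) = 1187 / 5617 = 0.2113 m/d
q = K_eq · i = 0.2113 × 0.014 = 0.002958 m/d (same in every zone)
Zone A: v = q/n = 0.002958/0.34 = 0.008701 m/d → t_A = 572/0.008701 = 65740 d
Zone B: v = q/n = 0.002958/0.29 = 0.01020 m/d → t_B = 615/0.01020 = 60290 d
Total t = 65740 + 60290 = 126000 d
   = 126000 / 365 = 345 yr

345 years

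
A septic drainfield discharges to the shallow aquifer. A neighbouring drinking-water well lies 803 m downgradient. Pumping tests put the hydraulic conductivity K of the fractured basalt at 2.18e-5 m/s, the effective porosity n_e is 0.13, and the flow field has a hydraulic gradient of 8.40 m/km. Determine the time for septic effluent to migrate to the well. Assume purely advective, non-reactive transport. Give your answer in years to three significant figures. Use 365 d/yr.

K = 2.18e-5 m/s × 86400 s/d = 1.884 m/d
Specific discharge q = 1.884 × 0.0084 = 0.01582 m/d
v_s = q/n_e = 0.01582/0.13 = 0.1217 m/d
t = L / v = 803 / 0.1217 = 6598 d
   = 6598 / 365 = 18.1 yr

18.1 years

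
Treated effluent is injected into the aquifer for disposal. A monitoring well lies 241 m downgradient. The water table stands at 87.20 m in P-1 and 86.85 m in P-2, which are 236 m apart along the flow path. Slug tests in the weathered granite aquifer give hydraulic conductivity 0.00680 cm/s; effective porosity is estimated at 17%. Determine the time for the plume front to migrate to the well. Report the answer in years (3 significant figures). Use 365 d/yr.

Hydraulic gradient i = (87.20 − 86.85) / 236 = 0.35 / 236 = 0.001483
K = 0.00680 cm/s × 864 = 5.875 m/d
Darcy flux q = K·i = 5.875 × 0.001483 = 0.008713 m/d
v = Ki/n = 5.875·0.001483/0.17 = 0.05125 m/d
t = L / v = 241 / 0.05125 = 4702 d
   = 4702 / 365 = 12.9 yr

12.9 years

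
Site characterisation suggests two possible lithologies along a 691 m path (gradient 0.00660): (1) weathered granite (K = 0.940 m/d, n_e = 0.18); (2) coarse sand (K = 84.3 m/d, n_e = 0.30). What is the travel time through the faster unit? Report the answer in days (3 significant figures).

373 days

Unit 1 (weathered granite): v = 0.940×0.0066/0.18 = 0.03447 m/d, t = 691/0.03447 = 20050 d
Unit 2 (coarse sand): v = 84.3×0.0066/0.30 = 1.855 m/d, t = 691/1.855 = 372.6 d
Faster unit: t = 373 d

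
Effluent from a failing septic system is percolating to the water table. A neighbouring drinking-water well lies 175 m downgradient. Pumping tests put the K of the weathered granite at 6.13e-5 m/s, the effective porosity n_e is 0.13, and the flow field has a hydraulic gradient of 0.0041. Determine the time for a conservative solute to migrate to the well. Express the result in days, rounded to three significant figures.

K = 6.13e-5 m/s × 86400 s/d = 5.296 m/d
q = Ki = 5.296 × 0.0041 = 0.02171 m/d
v = Ki/n = 5.296·0.0041/0.13 = 0.1670 m/d
t = L / v = 175 / 0.1670 = 1048 d

1050 days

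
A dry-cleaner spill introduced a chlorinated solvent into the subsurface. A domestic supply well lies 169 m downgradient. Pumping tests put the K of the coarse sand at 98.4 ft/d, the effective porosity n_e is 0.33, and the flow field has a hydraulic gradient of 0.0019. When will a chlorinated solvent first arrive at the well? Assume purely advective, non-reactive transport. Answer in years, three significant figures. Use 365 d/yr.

2.68 years

K = 98.4 ft/d × 0.3048 = 29.99 m/d
Specific discharge q = 29.99 × 0.0019 = 0.05699 m/d
v_s = q/n_e = 0.05699/0.33 = 0.1727 m/d
t = L / v = 169 / 0.1727 = 978.7 d
   = 978.7 / 365 = 2.68 yr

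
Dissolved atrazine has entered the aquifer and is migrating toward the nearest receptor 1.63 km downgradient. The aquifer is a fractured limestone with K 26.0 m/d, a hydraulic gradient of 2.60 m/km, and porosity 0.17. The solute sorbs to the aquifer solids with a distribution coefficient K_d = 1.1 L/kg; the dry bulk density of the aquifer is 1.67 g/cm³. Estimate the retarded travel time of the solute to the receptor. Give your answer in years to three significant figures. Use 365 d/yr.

q = Ki = 26.0 × 0.0026 = 0.06760 m/d
v = Ki/n = 26.0·0.0026/0.17 = 0.3976 m/d
Retardation R = 1 + ρ_b·K_d/n = 1 + 1.67×1.1/0.17 = 11.81
Contaminant velocity v_c = v/R = 0.3976/11.81 = 0.03368 m/d
L = 1.63 km = 1630 m
t = L/v_c = 1630/0.03368 = 48390 d
   = 48390/365 = 133 yr

133 years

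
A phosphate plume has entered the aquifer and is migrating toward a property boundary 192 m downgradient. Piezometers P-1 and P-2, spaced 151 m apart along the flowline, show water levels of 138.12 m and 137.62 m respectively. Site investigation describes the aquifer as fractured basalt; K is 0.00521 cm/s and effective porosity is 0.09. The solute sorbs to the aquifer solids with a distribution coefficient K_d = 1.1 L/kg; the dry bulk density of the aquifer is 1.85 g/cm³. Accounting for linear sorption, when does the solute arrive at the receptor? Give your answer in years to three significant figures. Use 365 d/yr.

75.0 years

Hydraulic gradient i = (138.12 − 137.62) / 151 = 0.50 / 151 = 0.003311
K = 0.00521 cm/s × 864 = 4.501 m/d
Specific discharge q = 4.501 × 0.003311 = 0.01491 m/d
Average linear velocity = 0.01491 / 0.09 = 0.1656 m/d
Retardation R = 1 + ρ_b·K_d/n = 1 + 1.85×1.1/0.09 = 23.61
Contaminant velocity v_c = v/R = 0.1656/23.61 = 0.007014 m/d
t = L/v_c = 192/0.007014 = 27370 d
   = 27370/365 = 75.0 yr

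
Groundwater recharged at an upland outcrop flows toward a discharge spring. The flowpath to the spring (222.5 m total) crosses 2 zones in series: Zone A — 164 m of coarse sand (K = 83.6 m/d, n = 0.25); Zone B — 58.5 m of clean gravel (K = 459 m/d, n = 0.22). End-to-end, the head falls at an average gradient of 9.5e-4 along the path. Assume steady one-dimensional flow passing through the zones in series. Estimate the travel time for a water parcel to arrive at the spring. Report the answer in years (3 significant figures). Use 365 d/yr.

Steady 1-D flow in series ⇒ the Darcy flux q is identical in every zone and the zone head losses add (resistances L/K in series).
Σ(L/K) = 164/83.6 + 58.5/459 = 1.962 + 0.1275 = 2.089 d
K_eq = L_total / Σ(L/K) = 222.5 / 2.089 = 106.5 m/d
q = K_eq · i = 106.5 × 9.5e-4 = 0.1012 m/d (same in every zone)
Zone A: v = q/n = 0.1012/0.25 = 0.4047 m/d → t_A = 164/0.4047 = 405.2 d
Zone B: v = q/n = 0.1012/0.22 = 0.4599 m/d → t_B = 58.5/0.4599 = 127.2 d
Total t = 405.2 + 127.2 = 532.4 d
   = 532.4 / 365 = 1.46 yr

1.46 years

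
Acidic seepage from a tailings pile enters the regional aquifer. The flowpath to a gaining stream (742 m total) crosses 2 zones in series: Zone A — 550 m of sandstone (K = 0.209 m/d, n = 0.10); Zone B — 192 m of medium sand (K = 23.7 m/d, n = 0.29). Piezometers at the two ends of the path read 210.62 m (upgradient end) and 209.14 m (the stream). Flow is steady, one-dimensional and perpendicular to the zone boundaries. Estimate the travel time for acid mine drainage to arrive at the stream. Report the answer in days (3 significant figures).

197000 days

Total head drop ΔH = 210.62 − 209.14 = 1.48 m
Continuity: the same q passes through each zone, so ΔH = q·Σ(L_j/K_j) — the zones act as resistances in series.
Σ(L/K) = 550/0.209 + 192/23.7 = 2632 + 8.101 = 2640 d
q = ΔH / Σ(L/K) = 1.48 / 2640 = 5.607e-4 m/d (same in every zone)
Zone A: v = q/n = 5.607e-4/0.10 = 0.005607 m/d → t_A = 550/0.005607 = 98100 d
Zone B: v = q/n = 5.607e-4/0.29 = 0.001933 m/d → t_B = 192/0.001933 = 99310 d
Total t = 98100 + 99310 = 197400 d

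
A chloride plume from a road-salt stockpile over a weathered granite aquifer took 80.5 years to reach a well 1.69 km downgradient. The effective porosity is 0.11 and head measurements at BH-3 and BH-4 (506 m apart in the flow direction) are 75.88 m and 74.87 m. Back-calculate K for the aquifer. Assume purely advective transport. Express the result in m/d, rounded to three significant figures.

3.17 m/d

Hydraulic gradient i = (75.88 − 74.87) / 506 = 1.01 / 506 = 0.001996
t = 80.5 years = 29380 d
L = 1.69 km = 1690 m
v = L / t = 1690 / 29380 = 0.05752 m/d
K = v · n / i = 0.05752 × 0.11 / 0.001996 = 3.17 m/d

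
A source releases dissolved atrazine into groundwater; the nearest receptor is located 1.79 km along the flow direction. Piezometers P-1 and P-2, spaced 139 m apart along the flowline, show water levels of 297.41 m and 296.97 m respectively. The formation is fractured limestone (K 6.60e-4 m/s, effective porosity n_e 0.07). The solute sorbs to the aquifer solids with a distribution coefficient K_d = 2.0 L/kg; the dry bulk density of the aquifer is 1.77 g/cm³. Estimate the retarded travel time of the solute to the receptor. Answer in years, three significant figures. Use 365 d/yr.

Hydraulic gradient i = (297.41 − 296.97) / 139 = 0.44 / 139 = 0.003165
K = 6.60e-4 m/s × 86400 s/d = 57.02 m/d
Darcy flux q = K·i = 57.02 × 0.003165 = 0.1805 m/d
Seepage velocity v = q / n = 0.1805 / 0.07 = 2.579 m/d
Retardation R = 1 + ρ_b·K_d/n = 1 + 1.77×2.0/0.07 = 51.57
Contaminant velocity v_c = v/R = 2.579/51.57 = 0.05000 m/d
L = 1.79 km = 1790 m
t = L/v_c = 1790/0.05000 = 35800 d
   = 35800/365 = 98.1 yr

98.1 years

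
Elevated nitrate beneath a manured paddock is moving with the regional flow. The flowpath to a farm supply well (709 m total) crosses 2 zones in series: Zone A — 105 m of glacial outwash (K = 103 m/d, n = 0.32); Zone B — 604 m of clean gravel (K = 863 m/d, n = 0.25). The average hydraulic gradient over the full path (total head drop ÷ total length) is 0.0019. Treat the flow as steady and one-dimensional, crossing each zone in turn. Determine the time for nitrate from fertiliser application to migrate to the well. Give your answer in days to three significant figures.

Steady 1-D flow in series ⇒ the Darcy flux q is identical in every zone and the zone head losses add (resistances L/K in series).
Σ(L/K) = 105/103 + 604/863 = 1.019 + 0.6999 = 1.719 d
K_eq = L_total / Σ(L/K) = 709 / 1.719 = 412.4 m/d
q = K_eq · i = 412.4 × 0.0019 = 0.7835 m/d (same in every zone)
Zone A: v = q/n = 0.7835/0.32 = 2.448 m/d → t_A = 105/2.448 = 42.88 d
Zone B: v = q/n = 0.7835/0.25 = 3.134 m/d → t_B = 604/3.134 = 192.7 d
Total t = 42.88 + 192.7 = 235.6 d

236 days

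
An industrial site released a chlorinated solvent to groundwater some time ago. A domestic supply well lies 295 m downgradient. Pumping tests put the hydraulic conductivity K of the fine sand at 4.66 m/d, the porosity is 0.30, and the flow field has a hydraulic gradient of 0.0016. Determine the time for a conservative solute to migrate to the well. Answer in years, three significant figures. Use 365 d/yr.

32.5 years

q = Ki = 4.66 × 0.0016 = 0.007456 m/d
v = Ki/n = 4.66·0.0016/0.30 = 0.02485 m/d
t = L / v = 295 / 0.02485 = 11870 d
   = 11870 / 365 = 32.5 yr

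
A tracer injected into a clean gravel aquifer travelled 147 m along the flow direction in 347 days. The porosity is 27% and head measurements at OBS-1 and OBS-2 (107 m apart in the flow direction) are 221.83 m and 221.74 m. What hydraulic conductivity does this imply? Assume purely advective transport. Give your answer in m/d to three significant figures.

136 m/d

Hydraulic gradient i = (221.83 − 221.74) / 107 = 0.09 / 107 = 8.411e-4
v = L / t = 147 / 347 = 0.4236 m/d
K = v · n / i = 0.4236 × 0.27 / 8.411e-4 = 136 m/d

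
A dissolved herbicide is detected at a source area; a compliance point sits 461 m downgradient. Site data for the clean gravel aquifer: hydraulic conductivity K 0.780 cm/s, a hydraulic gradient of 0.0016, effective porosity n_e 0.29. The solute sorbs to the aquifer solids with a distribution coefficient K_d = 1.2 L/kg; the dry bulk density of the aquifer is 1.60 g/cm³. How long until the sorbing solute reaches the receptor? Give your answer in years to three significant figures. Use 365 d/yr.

2.59 years

K = 0.780 cm/s × 864 = 673.9 m/d
Darcy flux q = K·i = 673.9 × 0.0016 = 1.078 m/d
Average linear velocity = 1.078 / 0.29 = 3.718 m/d
Retardation R = 1 + ρ_b·K_d/n = 1 + 1.60×1.2/0.29 = 7.621
Contaminant velocity v_c = v/R = 3.718/7.621 = 0.4879 m/d
t = L/v_c = 461/0.4879 = 944.9 d
   = 944.9/365 = 2.59 yr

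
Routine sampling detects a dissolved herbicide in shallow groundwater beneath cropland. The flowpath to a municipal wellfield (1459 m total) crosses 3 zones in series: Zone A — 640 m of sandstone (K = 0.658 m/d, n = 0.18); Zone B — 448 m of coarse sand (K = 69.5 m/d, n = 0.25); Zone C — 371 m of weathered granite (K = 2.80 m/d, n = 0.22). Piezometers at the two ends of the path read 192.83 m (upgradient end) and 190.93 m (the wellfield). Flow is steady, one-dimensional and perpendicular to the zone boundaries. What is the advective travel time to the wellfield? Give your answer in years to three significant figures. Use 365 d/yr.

Total head drop ΔH = 192.83 − 190.93 = 1.90 m
Continuity: the same q passes through each zone, so ΔH = q·Σ(L_j/K_j) — the zones act as resistances in series.
Σ(L/K) = 640/0.658 + 448/69.5 + 371/2.80 = 972.6 + 6.446 + 132.5 = 1112 d
q = ΔH / Σ(L/K) = 1.90 / 1112 = 0.001709 m/d (same in every zone)
Zone A: v = q/n = 0.001709/0.18 = 0.009496 m/d → t_A = 640/0.009496 = 67400 d
Zone B: v = q/n = 0.001709/0.25 = 0.006837 m/d → t_B = 448/0.006837 = 65530 d
Zone C: v = q/n = 0.001709/0.22 = 0.007769 m/d → t_C = 371/0.007769 = 47750 d
Total t = 67400 + 65530 + 47750 = 180700 d
   = 180700 / 365 = 495 yr

495 years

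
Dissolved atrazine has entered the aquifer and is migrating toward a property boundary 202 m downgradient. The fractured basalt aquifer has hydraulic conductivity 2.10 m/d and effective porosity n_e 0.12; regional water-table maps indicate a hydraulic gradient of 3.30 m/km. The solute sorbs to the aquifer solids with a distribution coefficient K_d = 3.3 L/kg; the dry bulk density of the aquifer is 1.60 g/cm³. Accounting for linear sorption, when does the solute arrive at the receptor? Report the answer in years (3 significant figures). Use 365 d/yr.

431 years

q = Ki = 2.10 × 0.0033 = 0.006930 m/d
Seepage velocity v = q / n = 0.006930 / 0.12 = 0.05775 m/d
Retardation R = 1 + ρ_b·K_d/n = 1 + 1.60×3.3/0.12 = 45.00
Contaminant velocity v_c = v/R = 0.05775/45.00 = 0.001283 m/d
t = L/v_c = 202/0.001283 = 157400 d
   = 157400/365 = 431 yr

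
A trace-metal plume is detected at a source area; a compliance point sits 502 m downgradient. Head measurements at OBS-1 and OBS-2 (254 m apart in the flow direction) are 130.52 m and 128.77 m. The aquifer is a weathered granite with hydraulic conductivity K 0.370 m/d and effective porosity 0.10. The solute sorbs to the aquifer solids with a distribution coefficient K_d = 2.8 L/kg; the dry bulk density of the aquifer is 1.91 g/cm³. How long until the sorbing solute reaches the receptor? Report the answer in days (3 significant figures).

1.07e6 days

Hydraulic gradient i = (130.52 − 128.77) / 254 = 1.75 / 254 = 0.006890
Darcy flux q = K·i = 0.370 × 0.006890 = 0.002549 m/d
v = Ki/n = 0.370·0.006890/0.10 = 0.02549 m/d
Retardation R = 1 + ρ_b·K_d/n = 1 + 1.91×2.8/0.10 = 54.48
Contaminant velocity v_c = v/R = 0.02549/54.48 = 4.679e-4 m/d
t = L/v_c = 502/4.679e-4 = 1.073e6 d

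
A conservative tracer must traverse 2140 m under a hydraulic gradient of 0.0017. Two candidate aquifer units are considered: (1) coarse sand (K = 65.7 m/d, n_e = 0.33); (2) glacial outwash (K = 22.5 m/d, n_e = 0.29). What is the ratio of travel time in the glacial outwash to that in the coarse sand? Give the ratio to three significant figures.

2.57

Unit 1 (coarse sand): v = 65.7×0.0017/0.33 = 0.3385 m/d, t = 2140/0.3385 = 6323 d
Unit 2 (glacial outwash): v = 22.5×0.0017/0.29 = 0.1319 m/d, t = 2140/0.1319 = 16220 d
t(glacial outwash) / t(coarse sand) = 16220/6323 = 2.57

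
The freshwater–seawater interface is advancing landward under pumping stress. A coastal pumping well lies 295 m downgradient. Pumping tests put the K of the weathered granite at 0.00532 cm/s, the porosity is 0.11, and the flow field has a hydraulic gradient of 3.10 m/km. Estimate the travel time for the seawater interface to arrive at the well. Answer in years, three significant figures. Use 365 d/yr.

K = 0.00532 cm/s × 864 = 4.596 m/d
Specific discharge q = 4.596 × 0.0031 = 0.01425 m/d
Average linear velocity = 0.01425 / 0.11 = 0.1295 m/d
t = L / v = 295 / 0.1295 = 2277 d
   = 2277 / 365 = 6.24 yr

6.24 years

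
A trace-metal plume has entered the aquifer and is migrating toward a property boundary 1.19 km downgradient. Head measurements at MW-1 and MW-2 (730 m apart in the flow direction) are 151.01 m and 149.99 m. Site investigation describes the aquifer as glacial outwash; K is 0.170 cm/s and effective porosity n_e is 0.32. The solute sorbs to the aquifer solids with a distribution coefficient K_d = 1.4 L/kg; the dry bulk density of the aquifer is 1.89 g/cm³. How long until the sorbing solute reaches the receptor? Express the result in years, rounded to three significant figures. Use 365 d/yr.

Hydraulic gradient i = (151.01 − 149.99) / 730 = 1.02 / 730 = 0.001397
K = 0.170 cm/s × 864 = 146.9 m/d
Specific discharge q = 146.9 × 0.001397 = 0.2052 m/d
Seepage velocity v = q / n = 0.2052 / 0.32 = 0.6413 m/d
Retardation R = 1 + ρ_b·K_d/n = 1 + 1.89×1.4/0.32 = 9.269
Contaminant velocity v_c = v/R = 0.6413/9.269 = 0.06919 m/d
L = 1.19 km = 1190 m
t = L/v_c = 1190/0.06919 = 17200 d
   = 17200/365 = 47.1 yr

47.1 years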